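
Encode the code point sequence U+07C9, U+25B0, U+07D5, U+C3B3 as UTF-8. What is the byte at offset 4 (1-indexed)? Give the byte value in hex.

1-indexed offset 4 is 0-indexed offset 3.
U+07C9 → 2-byte form DF 89 at offsets 0–1.
U+25B0 → 3-byte form E2 96 B0 at offsets 2–4.
Offset 3 falls in char 2's range; it's byte 2 of E2 96 B0 = 0x96.

0x96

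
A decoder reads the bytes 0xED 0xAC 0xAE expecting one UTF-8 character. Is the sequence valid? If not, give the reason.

invalid (encodes a surrogate (U+D800–U+DFFF))

Structurally a 3-byte sequence; payload = 0xDB2E.
But 0xDB2E is in U+D800–U+DFFF, the surrogate range. Surrogates are not Unicode scalar values and are forbidden in UTF-8.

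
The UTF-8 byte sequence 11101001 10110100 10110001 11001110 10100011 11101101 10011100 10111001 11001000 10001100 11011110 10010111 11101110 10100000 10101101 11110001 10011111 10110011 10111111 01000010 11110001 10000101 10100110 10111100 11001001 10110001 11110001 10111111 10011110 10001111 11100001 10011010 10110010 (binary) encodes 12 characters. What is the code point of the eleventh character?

U+7F78F

Offset 0: leading byte 0xE9 = 11101001 → 3-byte char #1 = E9 B4 B1.
Offset 3: leading byte 0xCE = 11001110 → 2-byte char #2 = CE A3.
Offset 5: leading byte 0xED = 11101101 → 3-byte char #3 = ED 9C B9.
Offset 8: leading byte 0xC8 = 11001000 → 2-byte char #4 = C8 8C.
Offset 10: leading byte 0xDE = 11011110 → 2-byte char #5 = DE 97.
Offset 12: leading byte 0xEE = 11101110 → 3-byte char #6 = EE A0 AD.
Offset 15: leading byte 0xF1 = 11110001 → 4-byte char #7 = F1 9F B3 BF.
Offset 19: leading byte 0x42 = 01000010 → 1-byte char #8 = 42.
Offset 20: leading byte 0xF1 = 11110001 → 4-byte char #9 = F1 85 A6 BC.
Offset 24: leading byte 0xC9 = 11001001 → 2-byte char #10 = C9 B1.
Offset 26: leading byte 0xF1 = 11110001 → 4-byte char #11 = F1 BF 9E 8F.
Leading byte 0xF1 = 11110001 matches 11110xxx → 4-byte sequence.
Byte 1: 0xF1 = 11110001, payload 001 (3 bits).
Byte 2: 0xBF = 10111111 (10xxxxxx ✓), payload 111111.
Byte 3: 0x9E = 10011110 (10xxxxxx ✓), payload 011110.
Byte 4: 0x8F = 10001111 (10xxxxxx ✓), payload 001111.
Concatenate: 001111111011110001111 = 0x7F78F (21 bits → U+7F78F).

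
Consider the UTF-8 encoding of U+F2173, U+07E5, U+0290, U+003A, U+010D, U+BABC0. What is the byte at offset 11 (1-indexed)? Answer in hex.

0x8D

1-indexed offset 11 is 0-indexed offset 10.
U+F2173 → 4-byte form F3 B2 85 B3 at offsets 0–3.
U+07E5 → 2-byte form DF A5 at offsets 4–5.
U+0290 → 2-byte form CA 90 at offsets 6–7.
U+003A → 1-byte form 3A at offsets 8–8.
U+010D → 2-byte form C4 8D at offsets 9–10.
Offset 10 falls in char 5's range; it's byte 2 of C4 8D = 0x8D.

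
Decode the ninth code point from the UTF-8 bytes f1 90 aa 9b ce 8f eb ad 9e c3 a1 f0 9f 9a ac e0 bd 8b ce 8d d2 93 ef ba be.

Offset 0: leading byte 0xF1 = 11110001 → 4-byte char #1 = F1 90 AA 9B.
Offset 4: leading byte 0xCE = 11001110 → 2-byte char #2 = CE 8F.
Offset 6: leading byte 0xEB = 11101011 → 3-byte char #3 = EB AD 9E.
Offset 9: leading byte 0xC3 = 11000011 → 2-byte char #4 = C3 A1.
Offset 11: leading byte 0xF0 = 11110000 → 4-byte char #5 = F0 9F 9A AC.
Offset 15: leading byte 0xE0 = 11100000 → 3-byte char #6 = E0 BD 8B.
Offset 18: leading byte 0xCE = 11001110 → 2-byte char #7 = CE 8D.
Offset 20: leading byte 0xD2 = 11010010 → 2-byte char #8 = D2 93.
Offset 22: leading byte 0xEF = 11101111 → 3-byte char #9 = EF BA BE.
Leading byte 0xEF = 11101111 matches 1110xxxx → 3-byte sequence.
Byte 1: 0xEF = 11101111, payload 1111 (4 bits).
Byte 2: 0xBA = 10111010 (10xxxxxx ✓), payload 111010.
Byte 3: 0xBE = 10111110 (10xxxxxx ✓), payload 111110.
Concatenate: 1111111010111110 = 0xFEBE (16 bits → U+FEBE).

U+FEBE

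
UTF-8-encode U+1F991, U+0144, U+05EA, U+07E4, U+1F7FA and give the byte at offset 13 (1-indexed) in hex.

0x9F

1-indexed offset 13 is 0-indexed offset 12.
U+1F991 → 4-byte form F0 9F A6 91 at offsets 0–3.
U+0144 → 2-byte form C5 84 at offsets 4–5.
U+05EA → 2-byte form D7 AA at offsets 6–7.
U+07E4 → 2-byte form DF A4 at offsets 8–9.
U+1F7FA → 4-byte form F0 9F 9F BA at offsets 10–13.
Offset 12 falls in char 5's range; it's byte 3 of F0 9F 9F BA = 0x9F.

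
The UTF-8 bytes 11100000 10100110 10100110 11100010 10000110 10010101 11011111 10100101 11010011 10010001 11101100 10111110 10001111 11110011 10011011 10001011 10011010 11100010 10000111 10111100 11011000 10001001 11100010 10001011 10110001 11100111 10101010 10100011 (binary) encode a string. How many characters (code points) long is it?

10

Byte at offset 0: 0xE0 = 11100000 → 3-byte char (#1). Advance 3.
Byte at offset 3: 0xE2 = 11100010 → 3-byte char (#2). Advance 3.
Byte at offset 6: 0xDF = 11011111 → 2-byte char (#3). Advance 2.
Byte at offset 8: 0xD3 = 11010011 → 2-byte char (#4). Advance 2.
Byte at offset 10: 0xEC = 11101100 → 3-byte char (#5). Advance 3.
Byte at offset 13: 0xF3 = 11110011 → 4-byte char (#6). Advance 4.
Byte at offset 17: 0xE2 = 11100010 → 3-byte char (#7). Advance 3.
Byte at offset 20: 0xD8 = 11011000 → 2-byte char (#8). Advance 2.
Byte at offset 22: 0xE2 = 11100010 → 3-byte char (#9). Advance 3.
Byte at offset 25: 0xE7 = 11100111 → 3-byte char (#10). Advance 3.
Reached end at offset 28 after 10 code points.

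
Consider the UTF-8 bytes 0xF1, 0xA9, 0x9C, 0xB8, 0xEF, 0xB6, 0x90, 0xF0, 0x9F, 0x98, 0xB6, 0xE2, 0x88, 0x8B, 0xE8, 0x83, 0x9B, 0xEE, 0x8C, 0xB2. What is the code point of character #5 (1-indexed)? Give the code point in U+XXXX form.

Offset 0: leading byte 0xF1 = 11110001 → 4-byte char #1 = F1 A9 9C B8.
Offset 4: leading byte 0xEF = 11101111 → 3-byte char #2 = EF B6 90.
Offset 7: leading byte 0xF0 = 11110000 → 4-byte char #3 = F0 9F 98 B6.
Offset 11: leading byte 0xE2 = 11100010 → 3-byte char #4 = E2 88 8B.
Offset 14: leading byte 0xE8 = 11101000 → 3-byte char #5 = E8 83 9B.
Leading byte 0xE8 = 11101000 matches 1110xxxx → 3-byte sequence.
Byte 1: 0xE8 = 11101000, payload 1000 (4 bits).
Byte 2: 0x83 = 10000011 (10xxxxxx ✓), payload 000011.
Byte 3: 0x9B = 10011011 (10xxxxxx ✓), payload 011011.
Concatenate: 1000000011011011 = 0x80DB (16 bits → U+80DB).

U+80DB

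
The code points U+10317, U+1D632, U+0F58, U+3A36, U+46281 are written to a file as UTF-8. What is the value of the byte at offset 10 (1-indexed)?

0xBD

1-indexed offset 10 is 0-indexed offset 9.
U+10317 → 4-byte form F0 90 8C 97 at offsets 0–3.
U+1D632 → 4-byte form F0 9D 98 B2 at offsets 4–7.
U+0F58 → 3-byte form E0 BD 98 at offsets 8–10.
Offset 9 falls in char 3's range; it's byte 2 of E0 BD 98 = 0xBD.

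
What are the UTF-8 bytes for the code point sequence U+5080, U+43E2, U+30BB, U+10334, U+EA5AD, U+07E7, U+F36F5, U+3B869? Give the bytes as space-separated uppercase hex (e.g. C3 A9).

U+5080: 3-byte form → E5 82 80.
U+43E2: 3-byte form → E4 8F A2.
U+30BB: 3-byte form → E3 82 BB.
U+10334: 4-byte form → F0 90 8C B4.
U+EA5AD: 4-byte form → F3 AA 96 AD.
U+07E7: 2-byte form → DF A7.
U+F36F5: 4-byte form → F3 B3 9B B5.
U+3B869: 4-byte form → F0 BB A1 A9.
Concatenated (27 bytes): E5 82 80 E4 8F A2 E3 82 BB F0 90 8C B4 F3 AA 96 AD DF A7 F3 B3 9B B5 F0 BB A1 A9.

E5 82 80 E4 8F A2 E3 82 BB F0 90 8C B4 F3 AA 96 AD DF A7 F3 B3 9B B5 F0 BB A1 A9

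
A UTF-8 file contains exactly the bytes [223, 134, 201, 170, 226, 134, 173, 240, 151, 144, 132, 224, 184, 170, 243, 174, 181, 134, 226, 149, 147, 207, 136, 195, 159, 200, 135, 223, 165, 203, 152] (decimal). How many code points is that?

12

Byte at offset 0: 0xDF = 11011111 → 2-byte char (#1). Advance 2.
Byte at offset 2: 0xC9 = 11001001 → 2-byte char (#2). Advance 2.
Byte at offset 4: 0xE2 = 11100010 → 3-byte char (#3). Advance 3.
Byte at offset 7: 0xF0 = 11110000 → 4-byte char (#4). Advance 4.
Byte at offset 11: 0xE0 = 11100000 → 3-byte char (#5). Advance 3.
Byte at offset 14: 0xF3 = 11110011 → 4-byte char (#6). Advance 4.
Byte at offset 18: 0xE2 = 11100010 → 3-byte char (#7). Advance 3.
Byte at offset 21: 0xCF = 11001111 → 2-byte char (#8). Advance 2.
Byte at offset 23: 0xC3 = 11000011 → 2-byte char (#9). Advance 2.
Byte at offset 25: 0xC8 = 11001000 → 2-byte char (#10). Advance 2.
Byte at offset 27: 0xDF = 11011111 → 2-byte char (#11). Advance 2.
Byte at offset 29: 0xCB = 11001011 → 2-byte char (#12). Advance 2.
Reached end at offset 31 after 12 code points.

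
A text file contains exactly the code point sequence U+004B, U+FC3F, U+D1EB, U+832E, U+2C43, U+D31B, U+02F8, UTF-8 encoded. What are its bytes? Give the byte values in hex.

U+004B: 1-byte form → 4B.
U+FC3F: 3-byte form → EF B0 BF.
U+D1EB: 3-byte form → ED 87 AB.
U+832E: 3-byte form → E8 8C AE.
U+2C43: 3-byte form → E2 B1 83.
U+D31B: 3-byte form → ED 8C 9B.
U+02F8: 2-byte form → CB B8.
Concatenated (18 bytes): 4B EF B0 BF ED 87 AB E8 8C AE E2 B1 83 ED 8C 9B CB B8.

4B EF B0 BF ED 87 AB E8 8C AE E2 B1 83 ED 8C 9B CB B8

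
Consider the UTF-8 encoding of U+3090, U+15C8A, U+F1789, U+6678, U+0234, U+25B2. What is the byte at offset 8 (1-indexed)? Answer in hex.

1-indexed offset 8 is 0-indexed offset 7.
U+3090 → 3-byte form E3 82 90 at offsets 0–2.
U+15C8A → 4-byte form F0 95 B2 8A at offsets 3–6.
U+F1789 → 4-byte form F3 B1 9E 89 at offsets 7–10.
Offset 7 falls in char 3's range; it's byte 1 of F3 B1 9E 89 = 0xF3.

0xF3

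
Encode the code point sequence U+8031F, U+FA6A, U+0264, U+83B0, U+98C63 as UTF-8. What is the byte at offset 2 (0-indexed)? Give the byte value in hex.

0x8C

U+8031F → 4-byte form F2 80 8C 9F at offsets 0–3.
Offset 2 falls in char 1's range; it's byte 3 of F2 80 8C 9F = 0x8C.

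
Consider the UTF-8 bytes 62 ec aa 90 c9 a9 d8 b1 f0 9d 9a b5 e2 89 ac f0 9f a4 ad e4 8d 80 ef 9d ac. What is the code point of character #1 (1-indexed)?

U+0062

Offset 0: leading byte 0x62 = 01100010 → 1-byte char #1 = 62.
Leading byte 0x62 = 01100010 matches 0xxxxxxx → 1-byte sequence.
Byte 1: 0x62 = 01100010, payload 1100010 (7 bits).
Concatenate: 1100010 = 0x62 (7 bits → U+0062).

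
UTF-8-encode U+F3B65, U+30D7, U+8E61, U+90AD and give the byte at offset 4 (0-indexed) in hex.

U+F3B65 → 4-byte form F3 B3 AD A5 at offsets 0–3.
U+30D7 → 3-byte form E3 83 97 at offsets 4–6.
Offset 4 falls in char 2's range; it's byte 1 of E3 83 97 = 0xE3.

0xE3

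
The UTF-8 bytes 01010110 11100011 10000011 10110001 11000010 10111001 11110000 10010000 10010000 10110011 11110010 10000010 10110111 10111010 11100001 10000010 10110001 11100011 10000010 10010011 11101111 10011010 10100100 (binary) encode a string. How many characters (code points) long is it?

8

Byte at offset 0: 0x56 = 01010110 → 1-byte char (#1). Advance 1.
Byte at offset 1: 0xE3 = 11100011 → 3-byte char (#2). Advance 3.
Byte at offset 4: 0xC2 = 11000010 → 2-byte char (#3). Advance 2.
Byte at offset 6: 0xF0 = 11110000 → 4-byte char (#4). Advance 4.
Byte at offset 10: 0xF2 = 11110010 → 4-byte char (#5). Advance 4.
Byte at offset 14: 0xE1 = 11100001 → 3-byte char (#6). Advance 3.
Byte at offset 17: 0xE3 = 11100011 → 3-byte char (#7). Advance 3.
Byte at offset 20: 0xEF = 11101111 → 3-byte char (#8). Advance 3.
Reached end at offset 23 after 8 code points.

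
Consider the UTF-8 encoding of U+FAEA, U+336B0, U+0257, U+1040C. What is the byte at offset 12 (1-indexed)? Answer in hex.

1-indexed offset 12 is 0-indexed offset 11.
U+FAEA → 3-byte form EF AB AA at offsets 0–2.
U+336B0 → 4-byte form F0 B3 9A B0 at offsets 3–6.
U+0257 → 2-byte form C9 97 at offsets 7–8.
U+1040C → 4-byte form F0 90 90 8C at offsets 9–12.
Offset 11 falls in char 4's range; it's byte 3 of F0 90 90 8C = 0x90.

0x90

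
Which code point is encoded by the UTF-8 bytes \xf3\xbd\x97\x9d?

U+FD5DD

Leading byte 0xF3 = 11110011 matches 11110xxx → 4-byte sequence.
Byte 1: 0xF3 = 11110011, payload 011 (3 bits).
Byte 2: 0xBD = 10111101 (10xxxxxx ✓), payload 111101.
Byte 3: 0x97 = 10010111 (10xxxxxx ✓), payload 010111.
Byte 4: 0x9D = 10011101 (10xxxxxx ✓), payload 011101.
Concatenate: 011111101010111011101 = 0xFD5DD (21 bits → U+FD5DD).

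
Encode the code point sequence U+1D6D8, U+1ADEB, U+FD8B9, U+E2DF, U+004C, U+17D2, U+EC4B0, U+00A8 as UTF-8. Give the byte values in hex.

U+1D6D8: 4-byte form → F0 9D 9B 98.
U+1ADEB: 4-byte form → F0 9A B7 AB.
U+FD8B9: 4-byte form → F3 BD A2 B9.
U+E2DF: 3-byte form → EE 8B 9F.
U+004C: 1-byte form → 4C.
U+17D2: 3-byte form → E1 9F 92.
U+EC4B0: 4-byte form → F3 AC 92 B0.
U+00A8: 2-byte form → C2 A8.
Concatenated (25 bytes): F0 9D 9B 98 F0 9A B7 AB F3 BD A2 B9 EE 8B 9F 4C E1 9F 92 F3 AC 92 B0 C2 A8.

F0 9D 9B 98 F0 9A B7 AB F3 BD A2 B9 EE 8B 9F 4C E1 9F 92 F3 AC 92 B0 C2 A8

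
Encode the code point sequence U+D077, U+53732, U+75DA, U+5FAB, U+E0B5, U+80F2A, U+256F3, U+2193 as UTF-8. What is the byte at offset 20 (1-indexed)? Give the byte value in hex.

0xAA

1-indexed offset 20 is 0-indexed offset 19.
U+D077 → 3-byte form ED 81 B7 at offsets 0–2.
U+53732 → 4-byte form F1 93 9C B2 at offsets 3–6.
U+75DA → 3-byte form E7 97 9A at offsets 7–9.
U+5FAB → 3-byte form E5 BE AB at offsets 10–12.
U+E0B5 → 3-byte form EE 82 B5 at offsets 13–15.
U+80F2A → 4-byte form F2 80 BC AA at offsets 16–19.
Offset 19 falls in char 6's range; it's byte 4 of F2 80 BC AA = 0xAA.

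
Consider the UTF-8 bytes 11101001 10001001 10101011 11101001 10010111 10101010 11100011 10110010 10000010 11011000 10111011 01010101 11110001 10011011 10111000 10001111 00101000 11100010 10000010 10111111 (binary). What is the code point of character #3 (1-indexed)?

U+3C82

Offset 0: leading byte 0xE9 = 11101001 → 3-byte char #1 = E9 89 AB.
Offset 3: leading byte 0xE9 = 11101001 → 3-byte char #2 = E9 97 AA.
Offset 6: leading byte 0xE3 = 11100011 → 3-byte char #3 = E3 B2 82.
Leading byte 0xE3 = 11100011 matches 1110xxxx → 3-byte sequence.
Byte 1: 0xE3 = 11100011, payload 0011 (4 bits).
Byte 2: 0xB2 = 10110010 (10xxxxxx ✓), payload 110010.
Byte 3: 0x82 = 10000010 (10xxxxxx ✓), payload 000010.
Concatenate: 0011110010000010 = 0x3C82 (16 bits → U+3C82).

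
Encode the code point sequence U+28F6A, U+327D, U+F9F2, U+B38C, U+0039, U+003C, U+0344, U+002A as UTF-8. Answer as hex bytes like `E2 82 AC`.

F0 A8 BD AA E3 89 BD EF A7 B2 EB 8E 8C 39 3C CD 84 2A

U+28F6A: 4-byte form → F0 A8 BD AA.
U+327D: 3-byte form → E3 89 BD.
U+F9F2: 3-byte form → EF A7 B2.
U+B38C: 3-byte form → EB 8E 8C.
U+0039: 1-byte form → 39.
U+003C: 1-byte form → 3C.
U+0344: 2-byte form → CD 84.
U+002A: 1-byte form → 2A.
Concatenated (18 bytes): F0 A8 BD AA E3 89 BD EF A7 B2 EB 8E 8C 39 3C CD 84 2A.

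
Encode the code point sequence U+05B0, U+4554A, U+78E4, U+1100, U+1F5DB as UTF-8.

D6 B0 F1 85 95 8A E7 A3 A4 E1 84 80 F0 9F 97 9B

U+05B0: 2-byte form → D6 B0.
U+4554A: 4-byte form → F1 85 95 8A.
U+78E4: 3-byte form → E7 A3 A4.
U+1100: 3-byte form → E1 84 80.
U+1F5DB: 4-byte form → F0 9F 97 9B.
Concatenated (16 bytes): D6 B0 F1 85 95 8A E7 A3 A4 E1 84 80 F0 9F 97 9B.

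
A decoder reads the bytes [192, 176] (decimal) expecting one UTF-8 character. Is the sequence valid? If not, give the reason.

Leading byte 0xC0 = 11000000 → 2-byte form.
Continuation bytes all match 10xxxxxx. Payload decodes to 0x30.
But 0x30 < 0x80, the minimum for a 2-byte sequence — this is an overlong encoding.

invalid (overlong encoding)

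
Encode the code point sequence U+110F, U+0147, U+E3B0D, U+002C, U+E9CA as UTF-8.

U+110F: 3-byte form → E1 84 8F.
U+0147: 2-byte form → C5 87.
U+E3B0D: 4-byte form → F3 A3 AC 8D.
U+002C: 1-byte form → 2C.
U+E9CA: 3-byte form → EE A7 8A.
Concatenated (13 bytes): E1 84 8F C5 87 F3 A3 AC 8D 2C EE A7 8A.

E1 84 8F C5 87 F3 A3 AC 8D 2C EE A7 8A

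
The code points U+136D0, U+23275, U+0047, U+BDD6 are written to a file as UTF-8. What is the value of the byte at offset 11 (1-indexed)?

1-indexed offset 11 is 0-indexed offset 10.
U+136D0 → 4-byte form F0 93 9B 90 at offsets 0–3.
U+23275 → 4-byte form F0 A3 89 B5 at offsets 4–7.
U+0047 → 1-byte form 47 at offsets 8–8.
U+BDD6 → 3-byte form EB B7 96 at offsets 9–11.
Offset 10 falls in char 4's range; it's byte 2 of EB B7 96 = 0xB7.

0xB7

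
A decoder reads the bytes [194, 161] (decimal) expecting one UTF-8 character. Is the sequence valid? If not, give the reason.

Leading byte 0xC2 = 11000010 → 2-byte form.
Continuation bytes 0xA1=10100001 all match 10xxxxxx.
Decoded value 0xA1 is ≥ 0x80 (shortest form) and not a surrogate.

valid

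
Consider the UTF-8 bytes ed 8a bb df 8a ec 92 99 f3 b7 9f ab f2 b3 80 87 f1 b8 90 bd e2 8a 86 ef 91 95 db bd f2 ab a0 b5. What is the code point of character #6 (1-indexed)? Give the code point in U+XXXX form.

U+7843D

Offset 0: leading byte 0xED = 11101101 → 3-byte char #1 = ED 8A BB.
Offset 3: leading byte 0xDF = 11011111 → 2-byte char #2 = DF 8A.
Offset 5: leading byte 0xEC = 11101100 → 3-byte char #3 = EC 92 99.
Offset 8: leading byte 0xF3 = 11110011 → 4-byte char #4 = F3 B7 9F AB.
Offset 12: leading byte 0xF2 = 11110010 → 4-byte char #5 = F2 B3 80 87.
Offset 16: leading byte 0xF1 = 11110001 → 4-byte char #6 = F1 B8 90 BD.
Leading byte 0xF1 = 11110001 matches 11110xxx → 4-byte sequence.
Byte 1: 0xF1 = 11110001, payload 001 (3 bits).
Byte 2: 0xB8 = 10111000 (10xxxxxx ✓), payload 111000.
Byte 3: 0x90 = 10010000 (10xxxxxx ✓), payload 010000.
Byte 4: 0xBD = 10111101 (10xxxxxx ✓), payload 111101.
Concatenate: 001111000010000111101 = 0x7843D (21 bits → U+7843D).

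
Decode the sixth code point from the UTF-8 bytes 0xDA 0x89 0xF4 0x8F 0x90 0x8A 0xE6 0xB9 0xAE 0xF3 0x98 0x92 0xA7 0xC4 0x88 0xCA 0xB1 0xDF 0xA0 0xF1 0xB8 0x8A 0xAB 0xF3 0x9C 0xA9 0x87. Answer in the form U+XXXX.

Offset 0: leading byte 0xDA = 11011010 → 2-byte char #1 = DA 89.
Offset 2: leading byte 0xF4 = 11110100 → 4-byte char #2 = F4 8F 90 8A.
Offset 6: leading byte 0xE6 = 11100110 → 3-byte char #3 = E6 B9 AE.
Offset 9: leading byte 0xF3 = 11110011 → 4-byte char #4 = F3 98 92 A7.
Offset 13: leading byte 0xC4 = 11000100 → 2-byte char #5 = C4 88.
Offset 15: leading byte 0xCA = 11001010 → 2-byte char #6 = CA B1.
Leading byte 0xCA = 11001010 matches 110xxxxx → 2-byte sequence.
Byte 1: 0xCA = 11001010, payload 01010 (5 bits).
Byte 2: 0xB1 = 10110001 (10xxxxxx ✓), payload 110001.
Concatenate: 01010110001 = 0x2B1 (11 bits → U+02B1).

U+02B1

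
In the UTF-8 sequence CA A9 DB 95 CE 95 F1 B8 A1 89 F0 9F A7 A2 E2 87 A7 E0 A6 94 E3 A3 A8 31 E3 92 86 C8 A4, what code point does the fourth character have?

U+78849

Offset 0: leading byte 0xCA = 11001010 → 2-byte char #1 = CA A9.
Offset 2: leading byte 0xDB = 11011011 → 2-byte char #2 = DB 95.
Offset 4: leading byte 0xCE = 11001110 → 2-byte char #3 = CE 95.
Offset 6: leading byte 0xF1 = 11110001 → 4-byte char #4 = F1 B8 A1 89.
Leading byte 0xF1 = 11110001 matches 11110xxx → 4-byte sequence.
Byte 1: 0xF1 = 11110001, payload 001 (3 bits).
Byte 2: 0xB8 = 10111000 (10xxxxxx ✓), payload 111000.
Byte 3: 0xA1 = 10100001 (10xxxxxx ✓), payload 100001.
Byte 4: 0x89 = 10001001 (10xxxxxx ✓), payload 001001.
Concatenate: 001111000100001001001 = 0x78849 (21 bits → U+78849).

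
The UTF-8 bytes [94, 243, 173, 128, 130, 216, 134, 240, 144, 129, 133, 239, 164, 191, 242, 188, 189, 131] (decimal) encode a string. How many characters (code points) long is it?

Byte at offset 0: 0x5E = 01011110 → 1-byte char (#1). Advance 1.
Byte at offset 1: 0xF3 = 11110011 → 4-byte char (#2). Advance 4.
Byte at offset 5: 0xD8 = 11011000 → 2-byte char (#3). Advance 2.
Byte at offset 7: 0xF0 = 11110000 → 4-byte char (#4). Advance 4.
Byte at offset 11: 0xEF = 11101111 → 3-byte char (#5). Advance 3.
Byte at offset 14: 0xF2 = 11110010 → 4-byte char (#6). Advance 4.
Reached end at offset 18 after 6 code points.

6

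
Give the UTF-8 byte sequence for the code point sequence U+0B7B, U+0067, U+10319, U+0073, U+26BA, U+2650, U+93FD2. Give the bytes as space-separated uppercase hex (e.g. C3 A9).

U+0B7B: 3-byte form → E0 AD BB.
U+0067: 1-byte form → 67.
U+10319: 4-byte form → F0 90 8C 99.
U+0073: 1-byte form → 73.
U+26BA: 3-byte form → E2 9A BA.
U+2650: 3-byte form → E2 99 90.
U+93FD2: 4-byte form → F2 93 BF 92.
Concatenated (19 bytes): E0 AD BB 67 F0 90 8C 99 73 E2 9A BA E2 99 90 F2 93 BF 92.

E0 AD BB 67 F0 90 8C 99 73 E2 9A BA E2 99 90 F2 93 BF 92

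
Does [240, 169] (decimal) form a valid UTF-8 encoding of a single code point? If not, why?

invalid (sequence truncated)

Leading byte 0xF0 = 11110000 → 4-byte form, but only 2 bytes are present.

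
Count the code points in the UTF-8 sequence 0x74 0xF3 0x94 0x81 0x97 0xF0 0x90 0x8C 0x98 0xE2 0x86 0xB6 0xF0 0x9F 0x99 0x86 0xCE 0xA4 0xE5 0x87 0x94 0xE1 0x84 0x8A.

8

Byte at offset 0: 0x74 = 01110100 → 1-byte char (#1). Advance 1.
Byte at offset 1: 0xF3 = 11110011 → 4-byte char (#2). Advance 4.
Byte at offset 5: 0xF0 = 11110000 → 4-byte char (#3). Advance 4.
Byte at offset 9: 0xE2 = 11100010 → 3-byte char (#4). Advance 3.
Byte at offset 12: 0xF0 = 11110000 → 4-byte char (#5). Advance 4.
Byte at offset 16: 0xCE = 11001110 → 2-byte char (#6). Advance 2.
Byte at offset 18: 0xE5 = 11100101 → 3-byte char (#7). Advance 3.
Byte at offset 21: 0xE1 = 11100001 → 3-byte char (#8). Advance 3.
Reached end at offset 24 after 8 code points.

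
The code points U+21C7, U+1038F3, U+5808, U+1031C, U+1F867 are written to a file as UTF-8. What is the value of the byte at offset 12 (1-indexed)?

0x90

1-indexed offset 12 is 0-indexed offset 11.
U+21C7 → 3-byte form E2 87 87 at offsets 0–2.
U+1038F3 → 4-byte form F4 83 A3 B3 at offsets 3–6.
U+5808 → 3-byte form E5 A0 88 at offsets 7–9.
U+1031C → 4-byte form F0 90 8C 9C at offsets 10–13.
Offset 11 falls in char 4's range; it's byte 2 of F0 90 8C 9C = 0x90.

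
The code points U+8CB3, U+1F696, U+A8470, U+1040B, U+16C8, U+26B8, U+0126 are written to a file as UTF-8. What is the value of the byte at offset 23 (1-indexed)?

0xA6

1-indexed offset 23 is 0-indexed offset 22.
U+8CB3 → 3-byte form E8 B2 B3 at offsets 0–2.
U+1F696 → 4-byte form F0 9F 9A 96 at offsets 3–6.
U+A8470 → 4-byte form F2 A8 91 B0 at offsets 7–10.
U+1040B → 4-byte form F0 90 90 8B at offsets 11–14.
U+16C8 → 3-byte form E1 9B 88 at offsets 15–17.
U+26B8 → 3-byte form E2 9A B8 at offsets 18–20.
U+0126 → 2-byte form C4 A6 at offsets 21–22.
Offset 22 falls in char 7's range; it's byte 2 of C4 A6 = 0xA6.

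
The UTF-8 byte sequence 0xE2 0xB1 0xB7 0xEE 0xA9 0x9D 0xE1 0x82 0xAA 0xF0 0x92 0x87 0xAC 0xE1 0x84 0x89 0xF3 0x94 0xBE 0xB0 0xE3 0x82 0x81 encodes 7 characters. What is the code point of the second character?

Offset 0: leading byte 0xE2 = 11100010 → 3-byte char #1 = E2 B1 B7.
Offset 3: leading byte 0xEE = 11101110 → 3-byte char #2 = EE A9 9D.
Leading byte 0xEE = 11101110 matches 1110xxxx → 3-byte sequence.
Byte 1: 0xEE = 11101110, payload 1110 (4 bits).
Byte 2: 0xA9 = 10101001 (10xxxxxx ✓), payload 101001.
Byte 3: 0x9D = 10011101 (10xxxxxx ✓), payload 011101.
Concatenate: 1110101001011101 = 0xEA5D (16 bits → U+EA5D).

U+EA5D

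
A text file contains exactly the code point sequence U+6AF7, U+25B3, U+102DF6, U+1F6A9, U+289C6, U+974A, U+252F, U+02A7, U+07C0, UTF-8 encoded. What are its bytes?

U+6AF7: 3-byte form → E6 AB B7.
U+25B3: 3-byte form → E2 96 B3.
U+102DF6: 4-byte form → F4 82 B7 B6.
U+1F6A9: 4-byte form → F0 9F 9A A9.
U+289C6: 4-byte form → F0 A8 A7 86.
U+974A: 3-byte form → E9 9D 8A.
U+252F: 3-byte form → E2 94 AF.
U+02A7: 2-byte form → CA A7.
U+07C0: 2-byte form → DF 80.
Concatenated (28 bytes): E6 AB B7 E2 96 B3 F4 82 B7 B6 F0 9F 9A A9 F0 A8 A7 86 E9 9D 8A E2 94 AF CA A7 DF 80.

E6 AB B7 E2 96 B3 F4 82 B7 B6 F0 9F 9A A9 F0 A8 A7 86 E9 9D 8A E2 94 AF CA A7 DF 80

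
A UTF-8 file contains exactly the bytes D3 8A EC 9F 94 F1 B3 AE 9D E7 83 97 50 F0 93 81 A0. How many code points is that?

6

Byte at offset 0: 0xD3 = 11010011 → 2-byte char (#1). Advance 2.
Byte at offset 2: 0xEC = 11101100 → 3-byte char (#2). Advance 3.
Byte at offset 5: 0xF1 = 11110001 → 4-byte char (#3). Advance 4.
Byte at offset 9: 0xE7 = 11100111 → 3-byte char (#4). Advance 3.
Byte at offset 12: 0x50 = 01010000 → 1-byte char (#5). Advance 1.
Byte at offset 13: 0xF0 = 11110000 → 4-byte char (#6). Advance 4.
Reached end at offset 17 after 6 code points.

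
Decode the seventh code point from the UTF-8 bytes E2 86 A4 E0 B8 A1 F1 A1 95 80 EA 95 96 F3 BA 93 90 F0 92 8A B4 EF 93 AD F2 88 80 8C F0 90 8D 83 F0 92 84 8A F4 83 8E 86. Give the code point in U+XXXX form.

U+F4ED

Offset 0: leading byte 0xE2 = 11100010 → 3-byte char #1 = E2 86 A4.
Offset 3: leading byte 0xE0 = 11100000 → 3-byte char #2 = E0 B8 A1.
Offset 6: leading byte 0xF1 = 11110001 → 4-byte char #3 = F1 A1 95 80.
Offset 10: leading byte 0xEA = 11101010 → 3-byte char #4 = EA 95 96.
Offset 13: leading byte 0xF3 = 11110011 → 4-byte char #5 = F3 BA 93 90.
Offset 17: leading byte 0xF0 = 11110000 → 4-byte char #6 = F0 92 8A B4.
Offset 21: leading byte 0xEF = 11101111 → 3-byte char #7 = EF 93 AD.
Leading byte 0xEF = 11101111 matches 1110xxxx → 3-byte sequence.
Byte 1: 0xEF = 11101111, payload 1111 (4 bits).
Byte 2: 0x93 = 10010011 (10xxxxxx ✓), payload 010011.
Byte 3: 0xAD = 10101101 (10xxxxxx ✓), payload 101101.
Concatenate: 1111010011101101 = 0xF4ED (16 bits → U+F4ED).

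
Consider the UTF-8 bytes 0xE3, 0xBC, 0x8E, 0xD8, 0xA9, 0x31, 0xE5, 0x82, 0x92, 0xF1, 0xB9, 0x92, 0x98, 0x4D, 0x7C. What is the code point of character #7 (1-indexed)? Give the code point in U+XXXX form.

Offset 0: leading byte 0xE3 = 11100011 → 3-byte char #1 = E3 BC 8E.
Offset 3: leading byte 0xD8 = 11011000 → 2-byte char #2 = D8 A9.
Offset 5: leading byte 0x31 = 00110001 → 1-byte char #3 = 31.
Offset 6: leading byte 0xE5 = 11100101 → 3-byte char #4 = E5 82 92.
Offset 9: leading byte 0xF1 = 11110001 → 4-byte char #5 = F1 B9 92 98.
Offset 13: leading byte 0x4D = 01001101 → 1-byte char #6 = 4D.
Offset 14: leading byte 0x7C = 01111100 → 1-byte char #7 = 7C.
Leading byte 0x7C = 01111100 matches 0xxxxxxx → 1-byte sequence.
Byte 1: 0x7C = 01111100, payload 1111100 (7 bits).
Concatenate: 1111100 = 0x7C (7 bits → U+007C).

U+007C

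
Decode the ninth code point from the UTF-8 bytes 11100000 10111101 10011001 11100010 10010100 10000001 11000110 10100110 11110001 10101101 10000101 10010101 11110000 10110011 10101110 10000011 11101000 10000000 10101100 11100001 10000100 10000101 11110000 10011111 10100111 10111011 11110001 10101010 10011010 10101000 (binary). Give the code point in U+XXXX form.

Offset 0: leading byte 0xE0 = 11100000 → 3-byte char #1 = E0 BD 99.
Offset 3: leading byte 0xE2 = 11100010 → 3-byte char #2 = E2 94 81.
Offset 6: leading byte 0xC6 = 11000110 → 2-byte char #3 = C6 A6.
Offset 8: leading byte 0xF1 = 11110001 → 4-byte char #4 = F1 AD 85 95.
Offset 12: leading byte 0xF0 = 11110000 → 4-byte char #5 = F0 B3 AE 83.
Offset 16: leading byte 0xE8 = 11101000 → 3-byte char #6 = E8 80 AC.
Offset 19: leading byte 0xE1 = 11100001 → 3-byte char #7 = E1 84 85.
Offset 22: leading byte 0xF0 = 11110000 → 4-byte char #8 = F0 9F A7 BB.
Offset 26: leading byte 0xF1 = 11110001 → 4-byte char #9 = F1 AA 9A A8.
Leading byte 0xF1 = 11110001 matches 11110xxx → 4-byte sequence.
Byte 1: 0xF1 = 11110001, payload 001 (3 bits).
Byte 2: 0xAA = 10101010 (10xxxxxx ✓), payload 101010.
Byte 3: 0x9A = 10011010 (10xxxxxx ✓), payload 011010.
Byte 4: 0xA8 = 10101000 (10xxxxxx ✓), payload 101000.
Concatenate: 001101010011010101000 = 0x6A6A8 (21 bits → U+6A6A8).

U+6A6A8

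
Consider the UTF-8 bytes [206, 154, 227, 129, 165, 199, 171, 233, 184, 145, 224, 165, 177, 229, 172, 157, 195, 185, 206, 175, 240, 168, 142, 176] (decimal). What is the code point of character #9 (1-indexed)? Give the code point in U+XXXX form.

Offset 0: leading byte 0xCE = 11001110 → 2-byte char #1 = CE 9A.
Offset 2: leading byte 0xE3 = 11100011 → 3-byte char #2 = E3 81 A5.
Offset 5: leading byte 0xC7 = 11000111 → 2-byte char #3 = C7 AB.
Offset 7: leading byte 0xE9 = 11101001 → 3-byte char #4 = E9 B8 91.
Offset 10: leading byte 0xE0 = 11100000 → 3-byte char #5 = E0 A5 B1.
Offset 13: leading byte 0xE5 = 11100101 → 3-byte char #6 = E5 AC 9D.
Offset 16: leading byte 0xC3 = 11000011 → 2-byte char #7 = C3 B9.
Offset 18: leading byte 0xCE = 11001110 → 2-byte char #8 = CE AF.
Offset 20: leading byte 0xF0 = 11110000 → 4-byte char #9 = F0 A8 8E B0.
Leading byte 0xF0 = 11110000 matches 11110xxx → 4-byte sequence.
Byte 1: 0xF0 = 11110000, payload 000 (3 bits).
Byte 2: 0xA8 = 10101000 (10xxxxxx ✓), payload 101000.
Byte 3: 0x8E = 10001110 (10xxxxxx ✓), payload 001110.
Byte 4: 0xB0 = 10110000 (10xxxxxx ✓), payload 110000.
Concatenate: 000101000001110110000 = 0x283B0 (21 bits → U+283B0).

U+283B0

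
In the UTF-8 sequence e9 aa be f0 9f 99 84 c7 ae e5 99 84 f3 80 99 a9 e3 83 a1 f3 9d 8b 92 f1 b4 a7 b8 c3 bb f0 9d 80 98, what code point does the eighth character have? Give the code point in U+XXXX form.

U+749F8

Offset 0: leading byte 0xE9 = 11101001 → 3-byte char #1 = E9 AA BE.
Offset 3: leading byte 0xF0 = 11110000 → 4-byte char #2 = F0 9F 99 84.
Offset 7: leading byte 0xC7 = 11000111 → 2-byte char #3 = C7 AE.
Offset 9: leading byte 0xE5 = 11100101 → 3-byte char #4 = E5 99 84.
Offset 12: leading byte 0xF3 = 11110011 → 4-byte char #5 = F3 80 99 A9.
Offset 16: leading byte 0xE3 = 11100011 → 3-byte char #6 = E3 83 A1.
Offset 19: leading byte 0xF3 = 11110011 → 4-byte char #7 = F3 9D 8B 92.
Offset 23: leading byte 0xF1 = 11110001 → 4-byte char #8 = F1 B4 A7 B8.
Leading byte 0xF1 = 11110001 matches 11110xxx → 4-byte sequence.
Byte 1: 0xF1 = 11110001, payload 001 (3 bits).
Byte 2: 0xB4 = 10110100 (10xxxxxx ✓), payload 110100.
Byte 3: 0xA7 = 10100111 (10xxxxxx ✓), payload 100111.
Byte 4: 0xB8 = 10111000 (10xxxxxx ✓), payload 111000.
Concatenate: 001110100100111111000 = 0x749F8 (21 bits → U+749F8).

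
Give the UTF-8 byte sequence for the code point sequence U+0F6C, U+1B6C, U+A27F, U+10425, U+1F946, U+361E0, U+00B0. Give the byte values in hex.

E0 BD AC E1 AD AC EA 89 BF F0 90 90 A5 F0 9F A5 86 F0 B6 87 A0 C2 B0

U+0F6C: 3-byte form → E0 BD AC.
U+1B6C: 3-byte form → E1 AD AC.
U+A27F: 3-byte form → EA 89 BF.
U+10425: 4-byte form → F0 90 90 A5.
U+1F946: 4-byte form → F0 9F A5 86.
U+361E0: 4-byte form → F0 B6 87 A0.
U+00B0: 2-byte form → C2 B0.
Concatenated (23 bytes): E0 BD AC E1 AD AC EA 89 BF F0 90 90 A5 F0 9F A5 86 F0 B6 87 A0 C2 B0.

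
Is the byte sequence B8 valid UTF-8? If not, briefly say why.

Byte 0xB8 = 10111000 has the form 10xxxxxx — a continuation byte — but there is no preceding leading byte.

invalid (continuation byte with no leading byte)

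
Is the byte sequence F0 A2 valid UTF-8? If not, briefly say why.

Leading byte 0xF0 = 11110000 → 4-byte form, but only 2 bytes are present.

invalid (sequence truncated)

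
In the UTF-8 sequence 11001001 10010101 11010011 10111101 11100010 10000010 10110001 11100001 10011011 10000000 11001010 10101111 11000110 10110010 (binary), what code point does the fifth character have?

U+02AF

Offset 0: leading byte 0xC9 = 11001001 → 2-byte char #1 = C9 95.
Offset 2: leading byte 0xD3 = 11010011 → 2-byte char #2 = D3 BD.
Offset 4: leading byte 0xE2 = 11100010 → 3-byte char #3 = E2 82 B1.
Offset 7: leading byte 0xE1 = 11100001 → 3-byte char #4 = E1 9B 80.
Offset 10: leading byte 0xCA = 11001010 → 2-byte char #5 = CA AF.
Leading byte 0xCA = 11001010 matches 110xxxxx → 2-byte sequence.
Byte 1: 0xCA = 11001010, payload 01010 (5 bits).
Byte 2: 0xAF = 10101111 (10xxxxxx ✓), payload 101111.
Concatenate: 01010101111 = 0x2AF (11 bits → U+02AF).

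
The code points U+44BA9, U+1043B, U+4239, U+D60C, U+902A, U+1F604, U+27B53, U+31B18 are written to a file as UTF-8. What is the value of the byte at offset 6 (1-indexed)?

1-indexed offset 6 is 0-indexed offset 5.
U+44BA9 → 4-byte form F1 84 AE A9 at offsets 0–3.
U+1043B → 4-byte form F0 90 90 BB at offsets 4–7.
Offset 5 falls in char 2's range; it's byte 2 of F0 90 90 BB = 0x90.

0x90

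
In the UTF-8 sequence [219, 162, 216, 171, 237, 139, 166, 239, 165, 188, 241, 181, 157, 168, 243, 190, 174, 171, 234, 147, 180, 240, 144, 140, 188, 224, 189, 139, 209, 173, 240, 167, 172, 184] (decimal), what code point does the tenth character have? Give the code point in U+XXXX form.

U+046D

Offset 0: leading byte 0xDB = 11011011 → 2-byte char #1 = DB A2.
Offset 2: leading byte 0xD8 = 11011000 → 2-byte char #2 = D8 AB.
Offset 4: leading byte 0xED = 11101101 → 3-byte char #3 = ED 8B A6.
Offset 7: leading byte 0xEF = 11101111 → 3-byte char #4 = EF A5 BC.
Offset 10: leading byte 0xF1 = 11110001 → 4-byte char #5 = F1 B5 9D A8.
Offset 14: leading byte 0xF3 = 11110011 → 4-byte char #6 = F3 BE AE AB.
Offset 18: leading byte 0xEA = 11101010 → 3-byte char #7 = EA 93 B4.
Offset 21: leading byte 0xF0 = 11110000 → 4-byte char #8 = F0 90 8C BC.
Offset 25: leading byte 0xE0 = 11100000 → 3-byte char #9 = E0 BD 8B.
Offset 28: leading byte 0xD1 = 11010001 → 2-byte char #10 = D1 AD.
Leading byte 0xD1 = 11010001 matches 110xxxxx → 2-byte sequence.
Byte 1: 0xD1 = 11010001, payload 10001 (5 bits).
Byte 2: 0xAD = 10101101 (10xxxxxx ✓), payload 101101.
Concatenate: 10001101101 = 0x46D (11 bits → U+046D).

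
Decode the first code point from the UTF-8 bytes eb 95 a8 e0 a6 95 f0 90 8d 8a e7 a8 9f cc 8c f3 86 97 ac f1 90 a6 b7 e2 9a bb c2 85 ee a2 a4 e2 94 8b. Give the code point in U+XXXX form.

Offset 0: leading byte 0xEB = 11101011 → 3-byte char #1 = EB 95 A8.
Leading byte 0xEB = 11101011 matches 1110xxxx → 3-byte sequence.
Byte 1: 0xEB = 11101011, payload 1011 (4 bits).
Byte 2: 0x95 = 10010101 (10xxxxxx ✓), payload 010101.
Byte 3: 0xA8 = 10101000 (10xxxxxx ✓), payload 101000.
Concatenate: 1011010101101000 = 0xB568 (16 bits → U+B568).

U+B568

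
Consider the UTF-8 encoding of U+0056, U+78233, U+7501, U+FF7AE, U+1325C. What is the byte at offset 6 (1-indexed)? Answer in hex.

0xE7

1-indexed offset 6 is 0-indexed offset 5.
U+0056 → 1-byte form 56 at offsets 0–0.
U+78233 → 4-byte form F1 B8 88 B3 at offsets 1–4.
U+7501 → 3-byte form E7 94 81 at offsets 5–7.
Offset 5 falls in char 3's range; it's byte 1 of E7 94 81 = 0xE7.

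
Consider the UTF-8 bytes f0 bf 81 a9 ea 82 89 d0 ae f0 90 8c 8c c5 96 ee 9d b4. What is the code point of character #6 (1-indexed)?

U+E774

Offset 0: leading byte 0xF0 = 11110000 → 4-byte char #1 = F0 BF 81 A9.
Offset 4: leading byte 0xEA = 11101010 → 3-byte char #2 = EA 82 89.
Offset 7: leading byte 0xD0 = 11010000 → 2-byte char #3 = D0 AE.
Offset 9: leading byte 0xF0 = 11110000 → 4-byte char #4 = F0 90 8C 8C.
Offset 13: leading byte 0xC5 = 11000101 → 2-byte char #5 = C5 96.
Offset 15: leading byte 0xEE = 11101110 → 3-byte char #6 = EE 9D B4.
Leading byte 0xEE = 11101110 matches 1110xxxx → 3-byte sequence.
Byte 1: 0xEE = 11101110, payload 1110 (4 bits).
Byte 2: 0x9D = 10011101 (10xxxxxx ✓), payload 011101.
Byte 3: 0xB4 = 10110100 (10xxxxxx ✓), payload 110100.
Concatenate: 1110011101110100 = 0xE774 (16 bits → U+E774).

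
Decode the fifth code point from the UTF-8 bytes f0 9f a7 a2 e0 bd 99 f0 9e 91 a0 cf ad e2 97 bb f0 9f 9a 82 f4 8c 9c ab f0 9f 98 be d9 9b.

U+25FB

Offset 0: leading byte 0xF0 = 11110000 → 4-byte char #1 = F0 9F A7 A2.
Offset 4: leading byte 0xE0 = 11100000 → 3-byte char #2 = E0 BD 99.
Offset 7: leading byte 0xF0 = 11110000 → 4-byte char #3 = F0 9E 91 A0.
Offset 11: leading byte 0xCF = 11001111 → 2-byte char #4 = CF AD.
Offset 13: leading byte 0xE2 = 11100010 → 3-byte char #5 = E2 97 BB.
Leading byte 0xE2 = 11100010 matches 1110xxxx → 3-byte sequence.
Byte 1: 0xE2 = 11100010, payload 0010 (4 bits).
Byte 2: 0x97 = 10010111 (10xxxxxx ✓), payload 010111.
Byte 3: 0xBB = 10111011 (10xxxxxx ✓), payload 111011.
Concatenate: 0010010111111011 = 0x25FB (16 bits → U+25FB).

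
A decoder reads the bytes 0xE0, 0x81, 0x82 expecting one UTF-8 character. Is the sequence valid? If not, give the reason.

Leading byte 0xE0 = 11100000 → 3-byte form.
Continuation bytes all match 10xxxxxx. Payload decodes to 0x42.
But 0x42 < 0x800, the minimum for a 3-byte sequence — this is an overlong encoding.

invalid (overlong encoding)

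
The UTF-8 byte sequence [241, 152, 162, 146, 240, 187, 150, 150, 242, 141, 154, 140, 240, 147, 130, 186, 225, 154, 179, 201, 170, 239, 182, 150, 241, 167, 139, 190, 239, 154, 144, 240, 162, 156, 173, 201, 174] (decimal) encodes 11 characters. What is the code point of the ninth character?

Offset 0: leading byte 0xF1 = 11110001 → 4-byte char #1 = F1 98 A2 92.
Offset 4: leading byte 0xF0 = 11110000 → 4-byte char #2 = F0 BB 96 96.
Offset 8: leading byte 0xF2 = 11110010 → 4-byte char #3 = F2 8D 9A 8C.
Offset 12: leading byte 0xF0 = 11110000 → 4-byte char #4 = F0 93 82 BA.
Offset 16: leading byte 0xE1 = 11100001 → 3-byte char #5 = E1 9A B3.
Offset 19: leading byte 0xC9 = 11001001 → 2-byte char #6 = C9 AA.
Offset 21: leading byte 0xEF = 11101111 → 3-byte char #7 = EF B6 96.
Offset 24: leading byte 0xF1 = 11110001 → 4-byte char #8 = F1 A7 8B BE.
Offset 28: leading byte 0xEF = 11101111 → 3-byte char #9 = EF 9A 90.
Leading byte 0xEF = 11101111 matches 1110xxxx → 3-byte sequence.
Byte 1: 0xEF = 11101111, payload 1111 (4 bits).
Byte 2: 0x9A = 10011010 (10xxxxxx ✓), payload 011010.
Byte 3: 0x90 = 10010000 (10xxxxxx ✓), payload 010000.
Concatenate: 1111011010010000 = 0xF690 (16 bits → U+F690).

U+F690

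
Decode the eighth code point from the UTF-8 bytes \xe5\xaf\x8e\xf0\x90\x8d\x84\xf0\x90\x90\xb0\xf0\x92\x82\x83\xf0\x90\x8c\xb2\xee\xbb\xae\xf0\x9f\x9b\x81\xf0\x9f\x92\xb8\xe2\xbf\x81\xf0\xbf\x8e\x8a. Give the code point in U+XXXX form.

U+1F4B8

Offset 0: leading byte 0xE5 = 11100101 → 3-byte char #1 = E5 AF 8E.
Offset 3: leading byte 0xF0 = 11110000 → 4-byte char #2 = F0 90 8D 84.
Offset 7: leading byte 0xF0 = 11110000 → 4-byte char #3 = F0 90 90 B0.
Offset 11: leading byte 0xF0 = 11110000 → 4-byte char #4 = F0 92 82 83.
Offset 15: leading byte 0xF0 = 11110000 → 4-byte char #5 = F0 90 8C B2.
Offset 19: leading byte 0xEE = 11101110 → 3-byte char #6 = EE BB AE.
Offset 22: leading byte 0xF0 = 11110000 → 4-byte char #7 = F0 9F 9B 81.
Offset 26: leading byte 0xF0 = 11110000 → 4-byte char #8 = F0 9F 92 B8.
Leading byte 0xF0 = 11110000 matches 11110xxx → 4-byte sequence.
Byte 1: 0xF0 = 11110000, payload 000 (3 bits).
Byte 2: 0x9F = 10011111 (10xxxxxx ✓), payload 011111.
Byte 3: 0x92 = 10010010 (10xxxxxx ✓), payload 010010.
Byte 4: 0xB8 = 10111000 (10xxxxxx ✓), payload 111000.
Concatenate: 000011111010010111000 = 0x1F4B8 (21 bits → U+1F4B8).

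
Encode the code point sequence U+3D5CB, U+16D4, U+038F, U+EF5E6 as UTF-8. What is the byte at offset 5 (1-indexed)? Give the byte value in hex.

1-indexed offset 5 is 0-indexed offset 4.
U+3D5CB → 4-byte form F0 BD 97 8B at offsets 0–3.
U+16D4 → 3-byte form E1 9B 94 at offsets 4–6.
Offset 4 falls in char 2's range; it's byte 1 of E1 9B 94 = 0xE1.

0xE1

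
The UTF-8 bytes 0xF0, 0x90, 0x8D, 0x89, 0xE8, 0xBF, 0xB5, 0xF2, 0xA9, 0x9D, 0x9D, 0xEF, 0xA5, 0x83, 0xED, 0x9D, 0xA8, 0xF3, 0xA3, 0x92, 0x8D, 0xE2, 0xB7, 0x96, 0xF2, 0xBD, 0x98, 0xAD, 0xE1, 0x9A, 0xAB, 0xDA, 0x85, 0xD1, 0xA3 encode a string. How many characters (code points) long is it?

11

Byte at offset 0: 0xF0 = 11110000 → 4-byte char (#1). Advance 4.
Byte at offset 4: 0xE8 = 11101000 → 3-byte char (#2). Advance 3.
Byte at offset 7: 0xF2 = 11110010 → 4-byte char (#3). Advance 4.
Byte at offset 11: 0xEF = 11101111 → 3-byte char (#4). Advance 3.
Byte at offset 14: 0xED = 11101101 → 3-byte char (#5). Advance 3.
Byte at offset 17: 0xF3 = 11110011 → 4-byte char (#6). Advance 4.
Byte at offset 21: 0xE2 = 11100010 → 3-byte char (#7). Advance 3.
Byte at offset 24: 0xF2 = 11110010 → 4-byte char (#8). Advance 4.
Byte at offset 28: 0xE1 = 11100001 → 3-byte char (#9). Advance 3.
Byte at offset 31: 0xDA = 11011010 → 2-byte char (#10). Advance 2.
Byte at offset 33: 0xD1 = 11010001 → 2-byte char (#11). Advance 2.
Reached end at offset 35 after 11 code points.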